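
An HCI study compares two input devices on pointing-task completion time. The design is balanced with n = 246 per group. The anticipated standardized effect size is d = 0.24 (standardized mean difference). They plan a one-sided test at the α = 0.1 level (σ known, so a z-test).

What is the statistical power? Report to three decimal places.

Noncentrality parameter: δ = d·√(n/2) = 0.24 × √(246/2) = 2.6617
One-sided α = 0.1 → critical value z_{0.1} = 1.282.
Power = Φ(δ − 1.282) = Φ(1.380) = 0.9162.

Power ≈ 0.916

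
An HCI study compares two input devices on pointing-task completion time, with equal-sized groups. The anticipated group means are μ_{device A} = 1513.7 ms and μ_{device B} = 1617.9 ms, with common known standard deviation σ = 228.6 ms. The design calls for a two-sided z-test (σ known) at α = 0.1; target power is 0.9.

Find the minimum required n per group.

Standardized effect: d = |μ_{device A} − μ_{device B}| / σ = |1513.7 − 1617.9| / 228.6 = 0.4558
For power 0.9 need Φ(δ − z_{0.05}) = 0.9, so δ = z_{0.05} + z_{0.10} = 1.645 + 1.282 = 2.926.
(For δ > 0 the lower-tail rejection region contributes negligibly to power, so the one-term inversion is standard.)
δ = d·√(n/2) ⇒ n = 2(δ/d)² = 2 × (2.926 / 0.4558)² = 82.44.
Round up to the next whole unit.

n = 83 per group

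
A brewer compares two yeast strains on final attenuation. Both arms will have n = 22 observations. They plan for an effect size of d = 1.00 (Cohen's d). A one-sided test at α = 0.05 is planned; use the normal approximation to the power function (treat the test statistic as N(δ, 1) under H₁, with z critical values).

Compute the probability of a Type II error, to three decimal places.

β ≈ 0.047

Noncentrality parameter: δ = d·√(n/2) = 1.00 × √(22/2) = 3.3166
Critical value for a one-sided test at α = 0.05: z_α = 1.645.
Power = P(Z > 1.645 − δ) = Φ(1.672) = 0.9527.
Type II error: β = 1 − power = 1 − 0.9527 = 0.0473.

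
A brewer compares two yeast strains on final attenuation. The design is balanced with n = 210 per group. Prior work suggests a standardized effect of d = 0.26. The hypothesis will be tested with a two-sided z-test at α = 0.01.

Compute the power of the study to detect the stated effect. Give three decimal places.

Noncentrality parameter: δ = d·√(n/2) = 0.26 × √(210/2) = 2.6642
Two-sided α = 0.01 → critical value z_{0.005} = 2.576.
Power = Φ(δ − 2.576) + Φ(−δ − 2.576) = Φ(0.088) + Φ(-5.240) = 0.5352 + 0.0000 = 0.5352.

Power ≈ 0.535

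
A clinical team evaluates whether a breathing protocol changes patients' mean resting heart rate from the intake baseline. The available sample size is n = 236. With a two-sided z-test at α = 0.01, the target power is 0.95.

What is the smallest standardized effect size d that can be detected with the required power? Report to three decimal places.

Need Φ(δ − 2.576) = 0.95, so δ = 2.576 + 1.645 = 4.221.
(The second rejection-region term Φ(−δ − z_{α/2}) is negligible and dropped.)
δ = d·√n ⇒ d = δ/√n = 4.221/√236 = 0.2747.

d ≈ 0.275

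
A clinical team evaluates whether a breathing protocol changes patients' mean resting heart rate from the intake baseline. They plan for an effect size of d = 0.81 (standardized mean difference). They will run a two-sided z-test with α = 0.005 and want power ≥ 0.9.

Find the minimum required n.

n = 26

For power 0.9 need Φ(δ − z_{0.0025}) = 0.9, so δ = z_{0.0025} + z_{0.10} = 2.807 + 1.282 = 4.089.
(Ignoring the negligible lower-tail rejection probability gives the usual closed-form inversion.)
δ = d·√n ⇒ n = (δ/d)² = (4.089 / 0.81)² = 25.48.
Round up to the next whole unit.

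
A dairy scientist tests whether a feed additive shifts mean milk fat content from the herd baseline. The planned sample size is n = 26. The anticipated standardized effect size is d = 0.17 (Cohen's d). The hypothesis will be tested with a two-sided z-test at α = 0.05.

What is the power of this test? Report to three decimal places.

Noncentrality parameter: δ = d·√n = 0.17 × √26 = 0.8668
Two-sided α = 0.05 → critical value z_{0.025} = 1.960.
Power = Φ(δ − 1.960) + Φ(−δ − 1.960) = Φ(-1.093) + Φ(-2.827) = 0.1372 + 0.0024 = 0.1395.

Power ≈ 0.140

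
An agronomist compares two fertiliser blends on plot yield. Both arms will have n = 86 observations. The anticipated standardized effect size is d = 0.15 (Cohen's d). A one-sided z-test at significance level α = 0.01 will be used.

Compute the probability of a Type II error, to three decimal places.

β ≈ 0.910

Noncentrality parameter: δ = d·√(n/2) = 0.15 × √(86/2) = 0.9836
Critical value for a one-sided test at α = 0.01: z_α = 2.326.
Power = Φ(δ − 2.326) = Φ(-1.343) = 0.0897.
Type II error: β = 1 − power = 1 − 0.0897 = 0.9103.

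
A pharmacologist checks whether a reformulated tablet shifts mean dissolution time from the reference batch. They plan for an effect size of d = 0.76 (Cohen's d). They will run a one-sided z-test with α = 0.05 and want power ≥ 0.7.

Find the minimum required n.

n = 9

For power 0.7 need Φ(δ − z_{0.05}) = 0.7, so δ = z_{0.05} + z_{0.30} = 1.645 + 0.524 = 2.169.
δ = d·√n ⇒ n = (δ/d)² = (2.169 / 0.76)² = 8.15.
Round up to the next whole unit.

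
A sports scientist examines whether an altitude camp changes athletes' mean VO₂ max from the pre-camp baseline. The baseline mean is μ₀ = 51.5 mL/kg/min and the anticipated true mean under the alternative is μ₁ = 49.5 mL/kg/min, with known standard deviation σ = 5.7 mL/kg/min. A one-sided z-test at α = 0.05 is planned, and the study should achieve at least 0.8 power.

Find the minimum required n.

Standardized effect: d = |μ₁ − μ₀| / σ = |49.5 − 51.5| / 5.7 = 0.3509
For power 0.8 need Φ(δ − z_{0.05}) = 0.8, so δ = z_{0.05} + z_{0.20} = 1.645 + 0.842 = 2.486.
δ = d·√n ⇒ n = (δ/d)² = (2.486 / 0.3509)² = 50.22.
Rounding up, n = 51.

n = 51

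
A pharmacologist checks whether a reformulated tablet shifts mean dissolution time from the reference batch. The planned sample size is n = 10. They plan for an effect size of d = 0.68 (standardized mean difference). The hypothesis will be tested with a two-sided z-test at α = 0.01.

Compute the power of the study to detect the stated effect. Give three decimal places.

Power ≈ 0.335

Noncentrality parameter: δ = d·√n = 0.68 × √10 = 2.1503
Critical value for a two-sided test at α = 0.01: z_{α/2} = 2.576.
Power = Φ(δ − 2.576) + Φ(−δ − 2.576) = Φ(-0.425) + Φ(-4.726) = 0.3352 + 0.0000 = 0.3352.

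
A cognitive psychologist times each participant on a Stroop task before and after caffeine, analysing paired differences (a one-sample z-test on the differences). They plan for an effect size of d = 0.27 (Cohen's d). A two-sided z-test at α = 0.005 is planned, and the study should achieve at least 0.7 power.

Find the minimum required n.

n = 153

For power 0.7 need Φ(δ − z_{0.0025}) = 0.7, so δ = z_{0.0025} + z_{0.30} = 2.807 + 0.524 = 3.331.
(The Φ(−δ − z_{α/2}) term is vanishingly small for δ > 0 and is dropped in the standard sample-size formula.)
δ = d·√n ⇒ n = (δ/d)² = (3.331 / 0.27)² = 152.24.
Round up to the next whole unit.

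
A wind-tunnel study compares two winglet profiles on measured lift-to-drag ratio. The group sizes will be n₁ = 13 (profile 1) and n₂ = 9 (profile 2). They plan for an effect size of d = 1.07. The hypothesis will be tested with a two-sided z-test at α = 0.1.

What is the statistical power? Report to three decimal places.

Power ≈ 0.795

Noncentrality parameter: λ = d / √(1/n₁ + 1/n₂) = 1.07 / √(1/13 + 1/9) = 2.4675
Two-sided α = 0.1 → critical value z_{0.05} = 1.645.
Power = Φ(λ − 1.645) + Φ(−λ − 1.645) = Φ(0.823) + Φ(-4.112) = 0.7947 + 0.0000 = 0.7947.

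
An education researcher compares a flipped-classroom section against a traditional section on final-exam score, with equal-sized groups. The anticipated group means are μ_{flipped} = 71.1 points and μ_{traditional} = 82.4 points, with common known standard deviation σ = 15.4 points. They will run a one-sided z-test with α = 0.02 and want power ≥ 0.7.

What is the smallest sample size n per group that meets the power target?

Standardized effect: d = |μ_{flipped} − μ_{traditional}| / σ = |71.1 − 82.4| / 15.4 = 0.7338
Set Φ(δ − 2.054) = 0.7; then δ − 2.054 = Φ⁻¹(0.7) = 0.524, giving δ = 2.578.
δ = d·√(n/2) ⇒ n = 2(δ/d)² = 2 × (2.578 / 0.7338)² = 24.69.
Round up to the next whole unit.

n = 25 per group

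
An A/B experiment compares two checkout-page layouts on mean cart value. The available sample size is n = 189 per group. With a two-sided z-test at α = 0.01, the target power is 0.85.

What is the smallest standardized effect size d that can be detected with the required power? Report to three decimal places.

d ≈ 0.372

Need Φ(δ − 2.576) = 0.85, so δ = 2.576 + 1.036 = 3.612.
(Lower-tail contribution to power is negligible for δ > 0.)
δ = d·√(n/2) ⇒ d = δ/√(n/2) = 3.612/√(189/2) = 0.3716.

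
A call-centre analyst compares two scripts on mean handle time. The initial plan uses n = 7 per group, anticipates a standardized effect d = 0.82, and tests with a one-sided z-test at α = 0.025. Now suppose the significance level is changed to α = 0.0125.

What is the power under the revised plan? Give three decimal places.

Power ≈ 0.240

δ = d·√(n/2) = 0.82 × √(7/2) = 1.5341 (unchanged). New critical value: z_{0.0125} = 2.241.
Revised power = P(Z > 2.241 − δ) = Φ(-0.707) = 0.2397.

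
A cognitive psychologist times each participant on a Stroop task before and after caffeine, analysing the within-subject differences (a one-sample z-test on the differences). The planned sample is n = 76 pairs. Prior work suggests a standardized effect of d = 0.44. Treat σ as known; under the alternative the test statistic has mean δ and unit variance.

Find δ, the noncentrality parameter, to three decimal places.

δ = d·√n = 0.44 × √76 = 3.8358

δ ≈ 3.836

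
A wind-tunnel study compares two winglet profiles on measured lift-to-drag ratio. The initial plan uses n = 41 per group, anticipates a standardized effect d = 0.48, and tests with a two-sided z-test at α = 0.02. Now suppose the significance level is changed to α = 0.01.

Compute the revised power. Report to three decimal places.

δ = d·√(n/2) = 0.48 × √(41/2) = 2.1733 (unchanged). New critical value: z_{0.005} = 2.576.
Revised power = Φ(δ − 2.576) + Φ(−δ − 2.576) = Φ(-0.403) + Φ(-4.749) = 0.3436 + 0.0000 = 0.3436.

Power ≈ 0.344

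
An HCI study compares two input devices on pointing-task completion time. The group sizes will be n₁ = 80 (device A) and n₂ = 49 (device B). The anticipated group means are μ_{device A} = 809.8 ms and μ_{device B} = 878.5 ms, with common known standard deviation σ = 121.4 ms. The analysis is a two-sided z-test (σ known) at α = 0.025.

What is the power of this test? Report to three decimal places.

Power ≈ 0.810

Standardized effect: d = |μ_{device A} − μ_{device B}| / σ = |809.8 − 878.5| / 121.4 = 0.5659
Noncentrality parameter: δ = d / √(1/n₁ + 1/n₂) = 0.5659 / √(1/80 + 1/49) = 3.1195
Critical value for a two-sided test at α = 0.025: z_{α/2} = 2.241.
Power = Φ(δ − 2.241) + Φ(−δ − 2.241) = Φ(0.878) + Φ(-5.361) = 0.8101 + 0.0000 = 0.8101.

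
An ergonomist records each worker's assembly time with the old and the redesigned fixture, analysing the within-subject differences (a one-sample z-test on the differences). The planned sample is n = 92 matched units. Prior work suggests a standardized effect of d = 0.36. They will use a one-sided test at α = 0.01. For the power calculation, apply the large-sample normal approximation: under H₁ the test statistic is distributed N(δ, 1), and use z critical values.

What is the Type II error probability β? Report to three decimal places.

β ≈ 0.130

Noncentrality parameter: δ = d·√n = 0.36 × √92 = 3.4530
Critical value for a one-sided test at α = 0.01: z_α = 2.326.
Power = P(Z > 2.326 − δ) = Φ(1.127) = 0.8701.
Type II error: β = 1 − power = 1 − 0.8701 = 0.1299.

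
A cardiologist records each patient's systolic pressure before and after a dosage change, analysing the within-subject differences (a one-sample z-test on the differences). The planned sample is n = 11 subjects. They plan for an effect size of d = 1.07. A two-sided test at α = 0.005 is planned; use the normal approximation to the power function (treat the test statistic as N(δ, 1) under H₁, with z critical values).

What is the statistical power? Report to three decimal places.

Power ≈ 0.771

Noncentrality parameter: δ = d·√n = 1.07 × √11 = 3.5488
Critical value for a two-sided test at α = 0.005: z_{α/2} = 2.807.
Power = Φ(δ − 2.807) + Φ(−δ − 2.807) = Φ(0.742) + Φ(-6.356) = 0.7709 + 0.0000 = 0.7709.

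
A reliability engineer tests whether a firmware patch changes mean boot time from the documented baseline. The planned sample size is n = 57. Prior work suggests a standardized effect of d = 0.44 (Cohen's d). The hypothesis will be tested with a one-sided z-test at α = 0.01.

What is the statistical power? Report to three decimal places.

Noncentrality parameter: δ = d·√n = 0.44 × √57 = 3.3219
One-sided α = 0.01 → critical value z_{0.01} = 2.326.
Power = P(Z > 2.326 − δ) = Φ(0.996) = 0.8403.

Power ≈ 0.840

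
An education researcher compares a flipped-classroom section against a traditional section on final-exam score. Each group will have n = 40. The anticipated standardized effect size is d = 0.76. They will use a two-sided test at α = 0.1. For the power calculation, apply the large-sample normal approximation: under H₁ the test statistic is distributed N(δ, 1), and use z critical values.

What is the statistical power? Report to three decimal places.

Power ≈ 0.960

Noncentrality parameter: δ = d·√(n/2) = 0.76 × √(40/2) = 3.3988
Two-sided α = 0.1 → critical value z_{0.05} = 1.645.
Power = Φ(δ − 1.645) + Φ(−δ − 1.645) = Φ(1.754) + Φ(-5.044) = 0.9603 + 0.0000 = 0.9603.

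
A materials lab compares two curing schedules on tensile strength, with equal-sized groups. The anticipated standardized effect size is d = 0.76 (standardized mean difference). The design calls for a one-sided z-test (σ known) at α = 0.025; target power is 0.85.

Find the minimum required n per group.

For power 0.85 need Φ(δ − z_{0.025}) = 0.85, so δ = z_{0.025} + z_{0.15} = 1.960 + 1.036 = 2.996.
δ = d·√(n/2) ⇒ n = 2(δ/d)² = 2 × (2.996 / 0.76)² = 31.09.
Round up to the next whole unit.

n = 32 per group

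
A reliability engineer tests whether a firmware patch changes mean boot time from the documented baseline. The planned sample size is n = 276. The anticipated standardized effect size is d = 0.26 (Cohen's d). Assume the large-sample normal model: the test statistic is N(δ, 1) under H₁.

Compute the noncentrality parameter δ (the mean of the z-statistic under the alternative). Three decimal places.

δ = d·√n = 0.26 × √276 = 4.3194

δ ≈ 4.319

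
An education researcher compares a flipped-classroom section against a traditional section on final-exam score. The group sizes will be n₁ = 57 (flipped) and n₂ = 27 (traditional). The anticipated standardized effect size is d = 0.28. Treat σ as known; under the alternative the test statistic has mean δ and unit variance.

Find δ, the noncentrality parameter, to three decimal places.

The noncentrality parameter scales effect size by the design's sample-size factor: δ = d / √(1/n₁ + 1/n₂) = 0.28 / √(1/57 + 1/27) = 1.1985

δ ≈ 1.198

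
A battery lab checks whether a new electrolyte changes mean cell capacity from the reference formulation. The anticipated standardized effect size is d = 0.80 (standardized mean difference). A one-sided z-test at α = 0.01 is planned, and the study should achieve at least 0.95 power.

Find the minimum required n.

Set Φ(δ − 2.326) = 0.95; then δ − 2.326 = Φ⁻¹(0.95) = 1.645, giving δ = 3.971.
δ = d·√n ⇒ n = (δ/d)² = (3.971 / 0.80)² = 24.64.
Rounding up, n = 25.

n = 25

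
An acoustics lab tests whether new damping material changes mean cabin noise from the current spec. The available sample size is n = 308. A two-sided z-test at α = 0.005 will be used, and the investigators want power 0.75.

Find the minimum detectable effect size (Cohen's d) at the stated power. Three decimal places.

Need Φ(δ − 2.807) = 0.75, so δ = 2.807 + 0.674 = 3.482.
(Lower-tail contribution to power is negligible for δ > 0.)
δ = d·√n ⇒ d = δ/√n = 3.482/√308 = 0.1984.

d ≈ 0.198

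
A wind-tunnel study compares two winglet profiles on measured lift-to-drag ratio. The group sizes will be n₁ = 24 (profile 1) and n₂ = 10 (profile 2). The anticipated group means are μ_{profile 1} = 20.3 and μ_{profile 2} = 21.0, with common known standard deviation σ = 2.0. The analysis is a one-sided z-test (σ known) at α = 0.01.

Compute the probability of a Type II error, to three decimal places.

β ≈ 0.919

Standardized effect: d = |μ_{profile 1} − μ_{profile 2}| / σ = |20.3 − 21.0| / 2.0 = 0.3500
Noncentrality parameter: λ = d / √(1/n₁ + 1/n₂) = 0.3500 / √(1/24 + 1/10) = 0.9299
One-sided α = 0.01 → critical value z_{0.01} = 2.326.
Power = Φ(λ − 2.326) = Φ(-1.396) = 0.0813.
Type II error: β = 1 − power = 1 − 0.0813 = 0.9187.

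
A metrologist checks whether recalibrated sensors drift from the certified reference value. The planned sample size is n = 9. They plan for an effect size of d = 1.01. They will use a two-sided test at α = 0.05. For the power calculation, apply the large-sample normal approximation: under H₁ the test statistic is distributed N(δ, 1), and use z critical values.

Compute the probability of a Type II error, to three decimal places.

Noncentrality parameter: δ = d·√n = 1.01 × √9 = 3.0300
Critical value for a two-sided test at α = 0.05: z_{α/2} = 1.960.
Power = Φ(δ − 1.960) + Φ(−δ − 1.960) = Φ(1.070) + Φ(-4.990) = 0.8577 + 0.0000 = 0.8577.
Type II error: β = 1 − power = 1 − 0.8577 = 0.1423.

β ≈ 0.142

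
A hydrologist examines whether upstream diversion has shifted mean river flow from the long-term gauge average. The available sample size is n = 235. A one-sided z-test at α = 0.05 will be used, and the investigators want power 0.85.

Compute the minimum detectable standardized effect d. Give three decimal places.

d ≈ 0.175

Required noncentrality: δ = z_{0.05} + z_{0.15} = 1.645 + 1.036 = 2.681.
δ = d·√n ⇒ d = δ/√n = 2.681/√235 = 0.1749.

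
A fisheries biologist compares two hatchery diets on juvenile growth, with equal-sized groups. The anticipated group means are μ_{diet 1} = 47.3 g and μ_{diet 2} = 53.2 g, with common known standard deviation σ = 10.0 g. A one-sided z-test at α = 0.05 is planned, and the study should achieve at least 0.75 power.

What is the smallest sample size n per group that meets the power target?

Standardized effect: d = |μ_{diet 1} − μ_{diet 2}| / σ = |47.3 − 53.2| / 10.0 = 0.5900
For power 0.75 need Φ(δ − z_{0.05}) = 0.75, so δ = z_{0.05} + z_{0.25} = 1.645 + 0.674 = 2.319.
δ = d·√(n/2) ⇒ n = 2(δ/d)² = 2 × (2.319 / 0.5900)² = 30.91.
Round up to the next whole unit.

n = 31 per group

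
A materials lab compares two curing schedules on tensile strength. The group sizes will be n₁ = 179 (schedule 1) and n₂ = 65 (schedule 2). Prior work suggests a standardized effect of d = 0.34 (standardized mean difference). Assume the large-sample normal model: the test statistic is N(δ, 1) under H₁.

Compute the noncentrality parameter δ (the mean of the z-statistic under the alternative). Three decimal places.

The noncentrality parameter scales effect size by the design's sample-size factor: δ = d / √(1/n₁ + 1/n₂) = 0.34 / √(1/179 + 1/65) = 2.3478

δ ≈ 2.348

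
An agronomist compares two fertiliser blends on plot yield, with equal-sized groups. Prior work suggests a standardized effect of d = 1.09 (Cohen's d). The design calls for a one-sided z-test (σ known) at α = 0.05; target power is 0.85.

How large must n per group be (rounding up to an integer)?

n = 13 per group

Set Φ(δ − 1.645) = 0.85; then δ − 1.645 = Φ⁻¹(0.85) = 1.036, giving δ = 2.681.
δ = d·√(n/2) ⇒ n = 2(δ/d)² = 2 × (2.681 / 1.09)² = 12.10.
Rounding up, n = 13 per group.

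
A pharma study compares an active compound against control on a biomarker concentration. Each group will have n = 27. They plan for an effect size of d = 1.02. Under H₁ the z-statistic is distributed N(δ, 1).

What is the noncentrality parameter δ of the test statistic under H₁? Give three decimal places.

The noncentrality parameter scales effect size by the design's sample-size factor: δ = d·√(n/2) = 1.02 × √(27/2) = 3.7477

δ ≈ 3.748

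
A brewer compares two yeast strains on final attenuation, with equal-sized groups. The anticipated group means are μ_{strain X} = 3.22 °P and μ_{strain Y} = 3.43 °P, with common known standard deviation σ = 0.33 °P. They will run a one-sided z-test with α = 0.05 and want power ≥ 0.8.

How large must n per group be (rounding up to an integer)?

Standardized effect: d = |μ_{strain X} − μ_{strain Y}| / σ = |3.22 − 3.43| / 0.33 = 0.6364
Set Φ(δ − 1.645) = 0.8; then δ − 1.645 = Φ⁻¹(0.8) = 0.842, giving δ = 2.486.
δ = d·√(n/2) ⇒ n = 2(δ/d)² = 2 × (2.486 / 0.6364)² = 30.53.
Round up to the next whole unit.

n = 31 per group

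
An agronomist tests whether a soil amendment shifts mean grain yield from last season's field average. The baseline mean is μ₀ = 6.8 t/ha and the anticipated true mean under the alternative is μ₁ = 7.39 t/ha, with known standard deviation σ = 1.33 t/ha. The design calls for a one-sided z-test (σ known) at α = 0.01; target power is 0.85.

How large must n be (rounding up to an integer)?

Standardized effect: d = |μ₁ − μ₀| / σ = |7.39 − 6.8| / 1.33 = 0.4436
For power 0.85 need Φ(δ − z_{0.01}) = 0.85, so δ = z_{0.01} + z_{0.15} = 2.326 + 1.036 = 3.363.
δ = d·√n ⇒ n = (δ/d)² = (3.363 / 0.4436)² = 57.46.
Round up to the next whole unit.

n = 58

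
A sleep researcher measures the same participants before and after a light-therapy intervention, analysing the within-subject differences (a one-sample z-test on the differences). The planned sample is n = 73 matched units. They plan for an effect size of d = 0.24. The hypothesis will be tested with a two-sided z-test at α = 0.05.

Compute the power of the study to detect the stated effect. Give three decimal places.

Noncentrality parameter: δ = d·√n = 0.24 × √73 = 2.0506
Critical value for a two-sided test at α = 0.05: z_{α/2} = 1.960.
Power = Φ(δ − 1.960) + Φ(−δ − 1.960) = Φ(0.091) + Φ(-4.011) = 0.5361 + 0.0000 = 0.5361.

Power ≈ 0.536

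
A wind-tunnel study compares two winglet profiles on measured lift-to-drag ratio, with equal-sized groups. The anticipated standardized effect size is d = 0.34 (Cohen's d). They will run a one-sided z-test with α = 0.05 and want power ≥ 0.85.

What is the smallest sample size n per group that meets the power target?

Set Φ(δ − 1.645) = 0.85; then δ − 1.645 = Φ⁻¹(0.85) = 1.036, giving δ = 2.681.
δ = d·√(n/2) ⇒ n = 2(δ/d)² = 2 × (2.681 / 0.34)² = 124.38.
Rounding up, n = 125 per group.

n = 125 per group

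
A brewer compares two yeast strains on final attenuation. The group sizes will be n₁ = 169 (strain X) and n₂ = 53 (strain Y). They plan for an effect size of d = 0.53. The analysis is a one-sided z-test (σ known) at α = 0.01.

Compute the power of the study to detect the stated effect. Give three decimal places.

Noncentrality parameter: λ = d / √(1/n₁ + 1/n₂) = 0.53 / √(1/169 + 1/53) = 3.3665
Critical value for a one-sided test at α = 0.01: z_α = 2.326.
Power = Φ(λ − 2.326) = Φ(1.040) = 0.8509.

Power ≈ 0.851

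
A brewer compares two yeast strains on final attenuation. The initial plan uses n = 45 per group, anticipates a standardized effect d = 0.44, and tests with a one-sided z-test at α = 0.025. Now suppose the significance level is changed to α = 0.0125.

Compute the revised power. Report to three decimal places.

δ = d·√(n/2) = 0.44 × √(45/2) = 2.0871 (unchanged). New critical value: z_{0.0125} = 2.241.
Revised power = Φ(δ − 2.241) = Φ(-0.154) = 0.4387.

Power ≈ 0.439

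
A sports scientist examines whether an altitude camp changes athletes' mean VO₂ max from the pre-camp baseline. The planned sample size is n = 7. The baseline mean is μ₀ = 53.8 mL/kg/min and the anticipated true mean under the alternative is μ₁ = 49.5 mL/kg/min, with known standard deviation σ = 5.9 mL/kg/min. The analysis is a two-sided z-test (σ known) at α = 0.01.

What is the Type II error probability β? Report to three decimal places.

β ≈ 0.741

Standardized effect: d = |μ₁ − μ₀| / σ = |49.5 − 53.8| / 5.9 = 0.7288
Noncentrality parameter: δ = d·√n = 0.7288 × √7 = 1.9283
Two-sided α = 0.01 → critical value z_{0.005} = 2.576.
Power = Φ(δ − 2.576) + Φ(−δ − 2.576) = Φ(-0.648) + Φ(-4.504) = 0.2586 + 0.0000 = 0.2586.
Type II error: β = 1 − power = 1 − 0.2586 = 0.7414.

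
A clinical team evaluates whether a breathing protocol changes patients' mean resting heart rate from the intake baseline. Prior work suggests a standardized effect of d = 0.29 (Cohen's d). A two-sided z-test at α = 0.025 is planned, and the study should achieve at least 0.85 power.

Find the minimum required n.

For power 0.85 need Φ(δ − z_{0.0125}) = 0.85, so δ = z_{0.0125} + z_{0.15} = 2.241 + 1.036 = 3.278.
(Ignoring the negligible lower-tail rejection probability gives the usual closed-form inversion.)
δ = d·√n ⇒ n = (δ/d)² = (3.278 / 0.29)² = 127.76.
Round up to the next whole unit.

n = 128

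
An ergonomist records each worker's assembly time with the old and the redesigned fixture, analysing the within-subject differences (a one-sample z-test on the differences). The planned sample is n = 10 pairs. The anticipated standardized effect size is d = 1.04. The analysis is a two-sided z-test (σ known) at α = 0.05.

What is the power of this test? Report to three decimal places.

Noncentrality parameter: δ = d·√n = 1.04 × √10 = 3.2888
Two-sided α = 0.05 → critical value z_{0.025} = 1.960.
Power = Φ(δ − 1.960) + Φ(−δ − 1.960) = Φ(1.329) + Φ(-5.249) = 0.9080 + 0.0000 = 0.9080.

Power ≈ 0.908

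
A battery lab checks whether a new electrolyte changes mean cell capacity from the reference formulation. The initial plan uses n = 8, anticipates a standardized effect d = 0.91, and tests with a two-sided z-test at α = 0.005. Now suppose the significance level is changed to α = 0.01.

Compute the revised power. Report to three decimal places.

δ = d·√n = 0.91 × √8 = 2.5739 (unchanged). New critical value: z_{0.005} = 2.576.
Revised power = Φ(δ − 2.576) + Φ(−δ − 2.576) = Φ(-0.002) + Φ(-5.150) = 0.4992 + 0.0000 = 0.4992.

Power ≈ 0.499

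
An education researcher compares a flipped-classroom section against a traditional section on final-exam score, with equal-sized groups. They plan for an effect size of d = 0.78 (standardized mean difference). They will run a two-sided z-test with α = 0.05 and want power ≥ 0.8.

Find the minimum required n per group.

n = 26 per group

Set Φ(δ − 1.960) = 0.8; then δ − 1.960 = Φ⁻¹(0.8) = 0.842, giving δ = 2.802.
(For δ > 0 the lower-tail rejection region contributes negligibly to power, so the one-term inversion is standard.)
δ = d·√(n/2) ⇒ n = 2(δ/d)² = 2 × (2.802 / 0.78)² = 25.80.
Rounding up, n = 26 per group.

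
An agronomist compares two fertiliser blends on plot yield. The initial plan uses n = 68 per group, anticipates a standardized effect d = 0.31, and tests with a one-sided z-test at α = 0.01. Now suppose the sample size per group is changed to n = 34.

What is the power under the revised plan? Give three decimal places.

Power ≈ 0.147

With n = 34 per group: δ = d·√(n/2) = 0.31 × √(34/2) = 1.2782. Critical value z_{0.01} = 2.326.
Revised power = Φ(δ − 2.326) = Φ(-1.048) = 0.1473.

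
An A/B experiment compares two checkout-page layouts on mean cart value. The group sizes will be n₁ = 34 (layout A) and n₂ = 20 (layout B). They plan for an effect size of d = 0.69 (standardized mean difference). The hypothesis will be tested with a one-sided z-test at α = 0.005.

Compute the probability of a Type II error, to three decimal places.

β ≈ 0.551

Noncentrality parameter: λ = d / √(1/n₁ + 1/n₂) = 0.69 / √(1/34 + 1/20) = 2.4485
Critical value for a one-sided test at α = 0.005: z_α = 2.576.
Power = P(Z > 2.576 − λ) = Φ(-0.127) = 0.4494.
Type II error: β = 1 − power = 1 − 0.4494 = 0.5506.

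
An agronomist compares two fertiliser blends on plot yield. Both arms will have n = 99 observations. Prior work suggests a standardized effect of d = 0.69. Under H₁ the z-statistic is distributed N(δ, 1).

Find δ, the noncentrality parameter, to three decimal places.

δ ≈ 4.855

The noncentrality parameter scales effect size by the design's sample-size factor: δ = d·√(n/2) = 0.69 × √(99/2) = 4.8546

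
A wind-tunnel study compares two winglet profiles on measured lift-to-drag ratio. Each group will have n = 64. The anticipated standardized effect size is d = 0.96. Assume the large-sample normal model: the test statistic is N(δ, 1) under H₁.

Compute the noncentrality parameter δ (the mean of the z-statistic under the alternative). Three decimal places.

δ = d·√(n/2) = 0.96 × √(64/2) = 5.4306

δ ≈ 5.431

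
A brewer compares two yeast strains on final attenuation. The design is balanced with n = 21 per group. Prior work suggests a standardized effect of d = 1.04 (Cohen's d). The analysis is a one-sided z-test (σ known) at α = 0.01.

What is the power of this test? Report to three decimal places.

Noncentrality parameter: λ = d·√(n/2) = 1.04 × √(21/2) = 3.3700
Critical value for a one-sided test at α = 0.01: z_α = 2.326.
Power = Φ(λ − 2.326) = Φ(1.044) = 0.8517.

Power ≈ 0.852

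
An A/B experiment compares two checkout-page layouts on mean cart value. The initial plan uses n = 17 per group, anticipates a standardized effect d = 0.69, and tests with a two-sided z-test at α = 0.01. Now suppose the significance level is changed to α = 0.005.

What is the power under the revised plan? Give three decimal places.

Power ≈ 0.213

δ = d·√(n/2) = 0.69 × √(17/2) = 2.0117 (unchanged). New critical value: z_{0.0025} = 2.807.
Revised power = Φ(δ − 2.807) + Φ(−δ − 2.807) = Φ(-0.795) + Φ(-4.819) = 0.2132 + 0.0000 = 0.2132.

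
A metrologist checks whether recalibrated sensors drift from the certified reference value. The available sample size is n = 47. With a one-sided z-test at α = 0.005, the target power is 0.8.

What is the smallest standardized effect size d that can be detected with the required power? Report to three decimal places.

d ≈ 0.498

Required noncentrality: δ = z_{0.005} + z_{0.20} = 2.576 + 0.842 = 3.417.
δ = d·√n ⇒ d = δ/√n = 3.417/√47 = 0.4985.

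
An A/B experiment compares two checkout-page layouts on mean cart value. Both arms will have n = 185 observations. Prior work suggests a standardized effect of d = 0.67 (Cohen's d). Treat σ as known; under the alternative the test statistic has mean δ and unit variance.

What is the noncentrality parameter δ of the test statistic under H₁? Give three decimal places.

δ = d·√(n/2) = 0.67 × √(185/2) = 6.4439

δ ≈ 6.444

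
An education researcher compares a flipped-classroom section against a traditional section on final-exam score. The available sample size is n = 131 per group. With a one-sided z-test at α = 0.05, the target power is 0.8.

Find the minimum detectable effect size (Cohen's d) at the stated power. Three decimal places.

Need Φ(δ − 1.645) = 0.8, so δ = 1.645 + 0.842 = 2.486.
δ = d·√(n/2) ⇒ d = δ/√(n/2) = 2.486/√(131/2) = 0.3072.

d ≈ 0.307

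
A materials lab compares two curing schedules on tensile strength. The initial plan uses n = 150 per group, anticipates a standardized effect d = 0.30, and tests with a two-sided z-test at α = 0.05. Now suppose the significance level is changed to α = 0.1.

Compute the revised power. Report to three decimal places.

Power ≈ 0.830

δ = d·√(n/2) = 0.30 × √(150/2) = 2.5981 (unchanged). New critical value: z_{0.05} = 1.645.
Revised power = Φ(δ − 1.645) + Φ(−δ − 1.645) = Φ(0.953) + Φ(-4.243) = 0.8298 + 0.0000 = 0.8298.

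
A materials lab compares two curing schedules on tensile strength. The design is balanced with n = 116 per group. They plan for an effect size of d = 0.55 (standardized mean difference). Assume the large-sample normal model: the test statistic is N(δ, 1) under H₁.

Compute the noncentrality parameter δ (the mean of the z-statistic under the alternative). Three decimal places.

δ ≈ 4.189

δ = d·√(n/2) = 0.55 × √(116/2) = 4.1887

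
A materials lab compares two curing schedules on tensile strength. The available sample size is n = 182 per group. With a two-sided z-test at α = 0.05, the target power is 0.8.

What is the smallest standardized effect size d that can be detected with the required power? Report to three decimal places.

Required noncentrality: δ = z_{0.025} + z_{0.20} = 1.960 + 0.842 = 2.802.
(The second rejection-region term Φ(−δ − z_{α/2}) is negligible and dropped.)
δ = d·√(n/2) ⇒ d = δ/√(n/2) = 2.802/√(182/2) = 0.2937.

d ≈ 0.294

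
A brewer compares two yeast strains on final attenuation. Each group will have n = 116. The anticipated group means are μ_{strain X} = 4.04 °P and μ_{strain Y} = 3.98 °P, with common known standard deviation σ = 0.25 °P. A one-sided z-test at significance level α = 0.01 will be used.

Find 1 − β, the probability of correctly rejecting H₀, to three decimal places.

Standardized effect: d = |μ_{strain X} − μ_{strain Y}| / σ = |4.04 − 3.98| / 0.25 = 0.2400
Noncentrality parameter: δ = d·√(n/2) = 0.2400 × √(116/2) = 1.8278
One-sided α = 0.01 → critical value z_{0.01} = 2.326.
Power = Φ(δ − 2.326) = Φ(-0.499) = 0.3090.

Power ≈ 0.309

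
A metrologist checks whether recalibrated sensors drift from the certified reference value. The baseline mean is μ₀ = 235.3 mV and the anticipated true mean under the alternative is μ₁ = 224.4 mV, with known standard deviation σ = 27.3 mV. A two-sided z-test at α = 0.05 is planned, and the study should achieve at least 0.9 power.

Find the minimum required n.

Standardized effect: d = |μ₁ − μ₀| / σ = |224.4 − 235.3| / 27.3 = 0.3993
For power 0.9 need Φ(δ − z_{0.025}) = 0.9, so δ = z_{0.025} + z_{0.10} = 1.960 + 1.282 = 3.242.
(For δ > 0 the lower-tail rejection region contributes negligibly to power, so the one-term inversion is standard.)
δ = d·√n ⇒ n = (δ/d)² = (3.242 / 0.3993)² = 65.91.
Round up to the next whole unit.

n = 66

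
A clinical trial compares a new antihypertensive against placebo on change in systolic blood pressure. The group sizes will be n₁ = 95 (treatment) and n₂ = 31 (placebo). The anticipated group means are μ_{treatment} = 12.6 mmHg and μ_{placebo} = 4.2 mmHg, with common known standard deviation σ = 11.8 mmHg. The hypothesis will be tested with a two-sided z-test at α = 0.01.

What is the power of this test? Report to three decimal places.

Standardized effect: d = |μ_{treatment} − μ_{placebo}| / σ = |12.6 − 4.2| / 11.8 = 0.7119
Noncentrality parameter: δ = d / √(1/n₁ + 1/n₂) = 0.7119 / √(1/95 + 1/31) = 3.4416
Critical value for a two-sided test at α = 0.01: z_{α/2} = 2.576.
Power = Φ(δ − 2.576) + Φ(−δ − 2.576) = Φ(0.866) + Φ(-6.017) = 0.8067 + 0.0000 = 0.8067.

Power ≈ 0.807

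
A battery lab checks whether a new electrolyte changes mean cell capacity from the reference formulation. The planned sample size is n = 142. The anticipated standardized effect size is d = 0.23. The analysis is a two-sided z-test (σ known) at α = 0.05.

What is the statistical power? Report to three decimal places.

Power ≈ 0.783

Noncentrality parameter: δ = d·√n = 0.23 × √142 = 2.7408
Two-sided α = 0.05 → critical value z_{0.025} = 1.960.
Power = Φ(δ − 1.960) + Φ(−δ − 1.960) = Φ(0.781) + Φ(-4.701) = 0.7825 + 0.0000 = 0.7825.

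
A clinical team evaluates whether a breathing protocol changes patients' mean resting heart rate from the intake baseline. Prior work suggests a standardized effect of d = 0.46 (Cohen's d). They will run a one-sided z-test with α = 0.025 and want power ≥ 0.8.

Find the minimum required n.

Set Φ(δ − 1.960) = 0.8; then δ − 1.960 = Φ⁻¹(0.8) = 0.842, giving δ = 2.802.
δ = d·√n ⇒ n = (δ/d)² = (2.802 / 0.46)² = 37.09.
Rounding up, n = 38.

n = 38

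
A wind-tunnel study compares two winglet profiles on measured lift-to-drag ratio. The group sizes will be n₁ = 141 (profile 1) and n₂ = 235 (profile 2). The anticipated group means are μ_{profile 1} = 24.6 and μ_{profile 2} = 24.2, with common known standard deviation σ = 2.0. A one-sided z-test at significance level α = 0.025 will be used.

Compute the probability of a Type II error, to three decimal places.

β ≈ 0.533

Standardized effect: d = |μ_{profile 1} − μ_{profile 2}| / σ = |24.6 − 24.2| / 2.0 = 0.2000
Noncentrality parameter: λ = d / √(1/n₁ + 1/n₂) = 0.2000 / √(1/141 + 1/235) = 1.8775
Critical value for a one-sided test at α = 0.025: z_α = 1.960.
Power = Φ(λ − 1.960) = Φ(-0.082) = 0.4671.
Type II error: β = 1 − power = 1 − 0.4671 = 0.5329.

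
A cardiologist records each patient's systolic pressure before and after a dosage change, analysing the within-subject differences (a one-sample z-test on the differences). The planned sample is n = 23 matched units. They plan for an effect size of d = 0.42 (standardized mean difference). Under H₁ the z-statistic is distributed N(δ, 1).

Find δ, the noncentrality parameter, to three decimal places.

The noncentrality parameter scales effect size by the design's sample-size factor: δ = d·√n = 0.42 × √23 = 2.0142

δ ≈ 2.014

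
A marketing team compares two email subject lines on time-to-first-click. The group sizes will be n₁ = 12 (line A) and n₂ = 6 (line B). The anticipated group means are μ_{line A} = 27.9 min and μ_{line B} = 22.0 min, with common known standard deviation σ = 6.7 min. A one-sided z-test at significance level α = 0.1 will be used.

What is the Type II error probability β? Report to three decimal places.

Standardized effect: d = |μ_{line A} − μ_{line B}| / σ = |27.9 − 22.0| / 6.7 = 0.8806
Noncentrality parameter: δ = d / √(1/n₁ + 1/n₂) = 0.8806 / √(1/12 + 1/6) = 1.7612
One-sided α = 0.1 → critical value z_{0.1} = 1.282.
Power = P(Z > 1.282 − δ) = Φ(0.480) = 0.6843.
Type II error: β = 1 − power = 1 − 0.6843 = 0.3157.

β ≈ 0.316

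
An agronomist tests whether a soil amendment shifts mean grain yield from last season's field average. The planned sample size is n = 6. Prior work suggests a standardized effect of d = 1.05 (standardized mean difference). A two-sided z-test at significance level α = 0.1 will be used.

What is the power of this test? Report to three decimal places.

Noncentrality parameter: δ = d·√n = 1.05 × √6 = 2.5720
Two-sided α = 0.1 → critical value z_{0.05} = 1.645.
Power = Φ(δ − 1.645) + Φ(−δ − 1.645) = Φ(0.927) + Φ(-4.217) = 0.8231 + 0.0000 = 0.8231.

Power ≈ 0.823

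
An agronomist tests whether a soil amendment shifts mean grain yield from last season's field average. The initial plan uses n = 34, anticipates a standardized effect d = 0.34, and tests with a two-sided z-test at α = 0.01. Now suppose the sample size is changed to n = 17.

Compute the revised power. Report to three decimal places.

Power ≈ 0.120

With n = 17: δ = d·√n = 0.34 × √17 = 1.4019. Critical value z_{0.005} = 2.576.
Revised power = Φ(δ − 2.576) + Φ(−δ − 2.576) = Φ(-1.174) + Φ(-3.978) = 0.1202 + 0.0000 = 0.1202.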